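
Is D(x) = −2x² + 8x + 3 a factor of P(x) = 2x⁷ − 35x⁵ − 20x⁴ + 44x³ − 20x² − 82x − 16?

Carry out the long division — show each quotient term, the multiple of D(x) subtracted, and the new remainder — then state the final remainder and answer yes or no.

Step 1: lead(2x⁷ − 35x⁵ − 20x⁴ + 44x³ − 20x² − 82x − 16) ÷ lead(D) = 2x⁷ ÷ −2x² = −x⁵. Subtract (−x⁵)·D = 2x⁷ − 8x⁶ − 3x⁵. Remainder: 8x⁶ − 32x⁵ − 20x⁴ + 44x³ − 20x² − 82x − 16.
Step 2: lead(8x⁶ − 32x⁵ − 20x⁴ + 44x³ − 20x² − 82x − 16) ÷ lead(D) = 8x⁶ ÷ −2x² = −4x⁴. Subtract (−4x⁴)·D = 8x⁶ − 32x⁵ − 12x⁴. Remainder: −8x⁴ + 44x³ − 20x² − 82x − 16.
Step 3: lead(−8x⁴ + 44x³ − 20x² − 82x − 16) ÷ lead(D) = −8x⁴ ÷ −2x² = 4x². Subtract (4x²)·D = −8x⁴ + 32x³ + 12x². Remainder: 12x³ − 32x² − 82x − 16.
Step 4: lead(12x³ − 32x² − 82x − 16) ÷ lead(D) = 12x³ ÷ −2x² = −6x. Subtract (−6x)·D = 12x³ − 48x² − 18x. Remainder: 16x² − 64x − 16.
Step 5: lead(16x² − 64x − 16) ÷ lead(D) = 16x² ÷ −2x² = −8. Subtract (−8)·D = 16x² − 64x − 24. Remainder: 8.

R(x) = 8, so D(x) is not a factor of P(x). no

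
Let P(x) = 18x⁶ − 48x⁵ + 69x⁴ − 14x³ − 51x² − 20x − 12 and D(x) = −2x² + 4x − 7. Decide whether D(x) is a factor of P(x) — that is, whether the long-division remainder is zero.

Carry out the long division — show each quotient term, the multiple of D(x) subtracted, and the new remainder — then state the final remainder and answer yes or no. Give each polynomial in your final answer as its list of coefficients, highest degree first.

Step 1: lead(18x⁶ − 48x⁵ + 69x⁴ − 14x³ − 51x² − 20x − 12) ÷ lead(D) = 18x⁶ ÷ −2x² = −9x⁴. Subtract (−9x⁴)·D = 18x⁶ − 36x⁵ + 63x⁴. Remainder: −12x⁵ + 6x⁴ − 14x³ − 51x² − 20x − 12.
Step 2: lead(−12x⁵ + 6x⁴ − 14x³ − 51x² − 20x − 12) ÷ lead(D) = −12x⁵ ÷ −2x² = 6x³. Subtract (6x³)·D = −12x⁵ + 24x⁴ − 42x³. Remainder: −18x⁴ + 28x³ − 51x² − 20x − 12.
Step 3: lead(−18x⁴ + 28x³ − 51x² − 20x − 12) ÷ lead(D) = −18x⁴ ÷ −2x² = 9x². Subtract (9x²)·D = −18x⁴ + 36x³ − 63x². Remainder: −8x³ + 12x² − 20x − 12.
Step 4: lead(−8x³ + 12x² − 20x − 12) ÷ lead(D) = −8x³ ÷ −2x² = 4x. Subtract (4x)·D = −8x³ + 16x² − 28x. Remainder: −4x² + 8x − 12.
Step 5: lead(−4x² + 8x − 12) ÷ lead(D) = −4x² ÷ −2x² = 2. Subtract (2)·D = −4x² + 8x − 14. Remainder: 2.

R = [2], so D(x) is not a factor of P(x). no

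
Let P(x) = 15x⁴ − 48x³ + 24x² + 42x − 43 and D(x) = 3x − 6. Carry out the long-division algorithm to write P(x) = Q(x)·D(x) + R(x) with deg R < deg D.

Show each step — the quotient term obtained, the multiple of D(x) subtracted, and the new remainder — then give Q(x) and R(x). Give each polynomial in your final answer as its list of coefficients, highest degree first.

Step 1: lead(15x⁴ − 48x³ + 24x² + 42x − 43) ÷ lead(D) = 15x⁴ ÷ 3x = 5x³. Subtract (5x³)·D = 15x⁴ − 30x³. Remainder: −18x³ + 24x² + 42x − 43.
Step 2: lead(−18x³ + 24x² + 42x − 43) ÷ lead(D) = −18x³ ÷ 3x = −6x². Subtract (−6x²)·D = −18x³ + 36x². Remainder: −12x² + 42x − 43.
Step 3: lead(−12x² + 42x − 43) ÷ lead(D) = −12x² ÷ 3x = −4x. Subtract (−4x)·D = −12x² + 24x. Remainder: 18x − 43.
Step 4: lead(18x − 43) ÷ lead(D) = 18x ÷ 3x = 6. Subtract (6)·D = 18x − 36. Remainder: −7.

Q = [5, -6, -4, 6]; R = [-7]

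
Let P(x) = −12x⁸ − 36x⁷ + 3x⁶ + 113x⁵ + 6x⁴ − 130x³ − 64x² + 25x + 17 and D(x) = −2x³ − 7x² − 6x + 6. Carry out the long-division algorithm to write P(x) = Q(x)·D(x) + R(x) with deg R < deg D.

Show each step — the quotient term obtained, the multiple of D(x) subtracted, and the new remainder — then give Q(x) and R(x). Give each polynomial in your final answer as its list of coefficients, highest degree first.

Step 1: lead(−12x⁸ − 36x⁷ + 3x⁶ + 113x⁵ + 6x⁴ − 130x³ − 64x² + 25x + 17) ÷ lead(D) = −12x⁸ ÷ −2x³ = 6x⁵. Subtract (6x⁵)·D = −12x⁸ − 42x⁷ − 36x⁶ + 36x⁵. Remainder: 6x⁷ + 39x⁶ + 77x⁵ + 6x⁴ − 130x³ − 64x² + 25x + 17.
Step 2: lead(6x⁷ + 39x⁶ + 77x⁵ + 6x⁴ − 130x³ − 64x² + 25x + 17) ÷ lead(D) = 6x⁷ ÷ −2x³ = −3x⁴. Subtract (−3x⁴)·D = 6x⁷ + 21x⁶ + 18x⁵ − 18x⁴. Remainder: 18x⁶ + 59x⁵ + 24x⁴ − 130x³ − 64x² + 25x + 17.
Step 3: lead(18x⁶ + 59x⁵ + 24x⁴ − 130x³ − 64x² + 25x + 17) ÷ lead(D) = 18x⁶ ÷ −2x³ = −9x³. Subtract (−9x³)·D = 18x⁶ + 63x⁵ + 54x⁴ − 54x³. Remainder: −4x⁵ − 30x⁴ − 76x³ − 64x² + 25x + 17.
Step 4: lead(−4x⁵ − 30x⁴ − 76x³ − 64x² + 25x + 17) ÷ lead(D) = −4x⁵ ÷ −2x³ = 2x². Subtract (2x²)·D = −4x⁵ − 14x⁴ − 12x³ + 12x². Remainder: −16x⁴ − 64x³ − 76x² + 25x + 17.
Step 5: lead(−16x⁴ − 64x³ − 76x² + 25x + 17) ÷ lead(D) = −16x⁴ ÷ −2x³ = 8x. Subtract (8x)·D = −16x⁴ − 56x³ − 48x² + 48x. Remainder: −8x³ − 28x² − 23x + 17.
Step 6: lead(−8x³ − 28x² − 23x + 17) ÷ lead(D) = −8x³ ÷ −2x³ = 4. Subtract (4)·D = −8x³ − 28x² − 24x + 24. Remainder: x − 7.

Q = [6, -3, -9, 2, 8, 4]; R = [1, -7]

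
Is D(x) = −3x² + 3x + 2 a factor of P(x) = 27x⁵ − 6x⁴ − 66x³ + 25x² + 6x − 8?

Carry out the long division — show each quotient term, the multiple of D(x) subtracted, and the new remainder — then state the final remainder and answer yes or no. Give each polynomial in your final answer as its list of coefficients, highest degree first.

Step 1: lead(27x⁵ − 6x⁴ − 66x³ + 25x² + 6x − 8) ÷ lead(D) = 27x⁵ ÷ −3x² = −9x³. Subtract (−9x³)·D = 27x⁵ − 27x⁴ − 18x³. Remainder: 21x⁴ − 48x³ + 25x² + 6x − 8.
Step 2: lead(21x⁴ − 48x³ + 25x² + 6x − 8) ÷ lead(D) = 21x⁴ ÷ −3x² = −7x². Subtract (−7x²)·D = 21x⁴ − 21x³ − 14x². Remainder: −27x³ + 39x² + 6x − 8.
Step 3: lead(−27x³ + 39x² + 6x − 8) ÷ lead(D) = −27x³ ÷ −3x² = 9x. Subtract (9x)·D = −27x³ + 27x² + 18x. Remainder: 12x² − 12x − 8.
Step 4: lead(12x² − 12x − 8) ÷ lead(D) = 12x² ÷ −3x² = −4. Subtract (−4)·D = 12x² − 12x − 8. Remainder: 0.

R = [0], so D(x) is a factor of P(x). yes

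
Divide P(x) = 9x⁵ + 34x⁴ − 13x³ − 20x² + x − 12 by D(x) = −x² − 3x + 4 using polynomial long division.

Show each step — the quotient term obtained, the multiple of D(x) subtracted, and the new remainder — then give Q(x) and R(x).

Step 1: lead(9x⁵ + 34x⁴ − 13x³ − 20x² + x − 12) ÷ lead(D) = 9x⁵ ÷ −x² = −9x³. Subtract (−9x³)·D = 9x⁵ + 27x⁴ − 36x³. Remainder: 7x⁴ + 23x³ − 20x² + x − 12.
Step 2: lead(7x⁴ + 23x³ − 20x² + x − 12) ÷ lead(D) = 7x⁴ ÷ −x² = −7x². Subtract (−7x²)·D = 7x⁴ + 21x³ − 28x². Remainder: 2x³ + 8x² + x − 12.
Step 3: lead(2x³ + 8x² + x − 12) ÷ lead(D) = 2x³ ÷ −x² = −2x. Subtract (−2x)·D = 2x³ + 6x² − 8x. Remainder: 2x² + 9x − 12.
Step 4: lead(2x² + 9x − 12) ÷ lead(D) = 2x² ÷ −x² = −2. Subtract (−2)·D = 2x² + 6x − 8. Remainder: 3x − 4.

Q(x) = −9x³ − 7x² − 2x − 2; R(x) = 3x − 4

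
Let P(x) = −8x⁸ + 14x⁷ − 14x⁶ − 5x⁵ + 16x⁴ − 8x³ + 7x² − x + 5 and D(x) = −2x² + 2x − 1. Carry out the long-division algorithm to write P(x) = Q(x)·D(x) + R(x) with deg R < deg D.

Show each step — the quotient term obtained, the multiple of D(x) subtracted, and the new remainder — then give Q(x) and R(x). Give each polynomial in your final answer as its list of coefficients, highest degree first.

Q = [4, -3, 2, 6, -3, -2, -4]; R = [5, 1]

Step 1: lead(−8x⁸ + 14x⁷ − 14x⁶ − 5x⁵ + 16x⁴ − 8x³ + 7x² − x + 5) ÷ lead(D) = −8x⁸ ÷ −2x² = 4x⁶. Subtract (4x⁶)·D = −8x⁸ + 8x⁷ − 4x⁶. Remainder: 6x⁷ − 10x⁶ − 5x⁵ + 16x⁴ − 8x³ + 7x² − x + 5.
Step 2: lead(6x⁷ − 10x⁶ − 5x⁵ + 16x⁴ − 8x³ + 7x² − x + 5) ÷ lead(D) = 6x⁷ ÷ −2x² = −3x⁵. Subtract (−3x⁵)·D = 6x⁷ − 6x⁶ + 3x⁵. Remainder: −4x⁶ − 8x⁵ + 16x⁴ − 8x³ + 7x² − x + 5.
Step 3: lead(−4x⁶ − 8x⁵ + 16x⁴ − 8x³ + 7x² − x + 5) ÷ lead(D) = −4x⁶ ÷ −2x² = 2x⁴. Subtract (2x⁴)·D = −4x⁶ + 4x⁵ − 2x⁴. Remainder: −12x⁵ + 18x⁴ − 8x³ + 7x² − x + 5.
Step 4: lead(−12x⁵ + 18x⁴ − 8x³ + 7x² − x + 5) ÷ lead(D) = −12x⁵ ÷ −2x² = 6x³. Subtract (6x³)·D = −12x⁵ + 12x⁴ − 6x³. Remainder: 6x⁴ − 2x³ + 7x² − x + 5.
Step 5: lead(6x⁴ − 2x³ + 7x² − x + 5) ÷ lead(D) = 6x⁴ ÷ −2x² = −3x². Subtract (−3x²)·D = 6x⁴ − 6x³ + 3x². Remainder: 4x³ + 4x² − x + 5.
Step 6: lead(4x³ + 4x² − x + 5) ÷ lead(D) = 4x³ ÷ −2x² = −2x. Subtract (−2x)·D = 4x³ − 4x² + 2x. Remainder: 8x² − 3x + 5.
Step 7: lead(8x² − 3x + 5) ÷ lead(D) = 8x² ÷ −2x² = −4. Subtract (−4)·D = 8x² − 8x + 4. Remainder: 5x + 1.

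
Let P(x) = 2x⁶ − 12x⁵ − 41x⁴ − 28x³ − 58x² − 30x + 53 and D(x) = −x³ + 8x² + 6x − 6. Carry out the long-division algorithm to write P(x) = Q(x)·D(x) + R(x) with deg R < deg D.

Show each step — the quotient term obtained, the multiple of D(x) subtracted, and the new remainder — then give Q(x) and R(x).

Step 1: lead(2x⁶ − 12x⁵ − 41x⁴ − 28x³ − 58x² − 30x + 53) ÷ lead(D) = 2x⁶ ÷ −x³ = −2x³. Subtract (−2x³)·D = 2x⁶ − 16x⁵ − 12x⁴ + 12x³. Remainder: 4x⁵ − 29x⁴ − 40x³ − 58x² − 30x + 53.
Step 2: lead(4x⁵ − 29x⁴ − 40x³ − 58x² − 30x + 53) ÷ lead(D) = 4x⁵ ÷ −x³ = −4x². Subtract (−4x²)·D = 4x⁵ − 32x⁴ − 24x³ + 24x². Remainder: 3x⁴ − 16x³ − 82x² − 30x + 53.
Step 3: lead(3x⁴ − 16x³ − 82x² − 30x + 53) ÷ lead(D) = 3x⁴ ÷ −x³ = −3x. Subtract (−3x)·D = 3x⁴ − 24x³ − 18x² + 18x. Remainder: 8x³ − 64x² − 48x + 53.
Step 4: lead(8x³ − 64x² − 48x + 53) ÷ lead(D) = 8x³ ÷ −x³ = −8. Subtract (−8)·D = 8x³ − 64x² − 48x + 48. Remainder: 5.

Q(x) = −2x³ − 4x² − 3x − 8; R(x) = 5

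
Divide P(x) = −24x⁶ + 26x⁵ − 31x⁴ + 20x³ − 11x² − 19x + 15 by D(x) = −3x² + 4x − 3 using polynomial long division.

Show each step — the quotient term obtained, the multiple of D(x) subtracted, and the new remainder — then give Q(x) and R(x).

Q(x) = 8x⁴ + 2x³ + 5x² − 2x − 4; R(x) = −9x + 3

Step 1: lead(−24x⁶ + 26x⁵ − 31x⁴ + 20x³ − 11x² − 19x + 15) ÷ lead(D) = −24x⁶ ÷ −3x² = 8x⁴. Subtract (8x⁴)·D = −24x⁶ + 32x⁵ − 24x⁴. Remainder: −6x⁵ − 7x⁴ + 20x³ − 11x² − 19x + 15.
Step 2: lead(−6x⁵ − 7x⁴ + 20x³ − 11x² − 19x + 15) ÷ lead(D) = −6x⁵ ÷ −3x² = 2x³. Subtract (2x³)·D = −6x⁵ + 8x⁴ − 6x³. Remainder: −15x⁴ + 26x³ − 11x² − 19x + 15.
Step 3: lead(−15x⁴ + 26x³ − 11x² − 19x + 15) ÷ lead(D) = −15x⁴ ÷ −3x² = 5x². Subtract (5x²)·D = −15x⁴ + 20x³ − 15x². Remainder: 6x³ + 4x² − 19x + 15.
Step 4: lead(6x³ + 4x² − 19x + 15) ÷ lead(D) = 6x³ ÷ −3x² = −2x. Subtract (−2x)·D = 6x³ − 8x² + 6x. Remainder: 12x² − 25x + 15.
Step 5: lead(12x² − 25x + 15) ÷ lead(D) = 12x² ÷ −3x² = −4. Subtract (−4)·D = 12x² − 16x + 12. Remainder: −9x + 3.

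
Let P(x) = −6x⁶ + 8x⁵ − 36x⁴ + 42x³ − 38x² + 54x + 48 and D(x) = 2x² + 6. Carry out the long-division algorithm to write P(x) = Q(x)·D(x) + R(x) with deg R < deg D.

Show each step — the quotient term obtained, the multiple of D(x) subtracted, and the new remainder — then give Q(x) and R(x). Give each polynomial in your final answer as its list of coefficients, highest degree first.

Q = [-3, 4, -9, 9, 8]; R = [0]

Step 1: lead(−6x⁶ + 8x⁵ − 36x⁴ + 42x³ − 38x² + 54x + 48) ÷ lead(D) = −6x⁶ ÷ 2x² = −3x⁴. Subtract (−3x⁴)·D = −6x⁶ − 18x⁴. Remainder: 8x⁵ − 18x⁴ + 42x³ − 38x² + 54x + 48.
Step 2: lead(8x⁵ − 18x⁴ + 42x³ − 38x² + 54x + 48) ÷ lead(D) = 8x⁵ ÷ 2x² = 4x³. Subtract (4x³)·D = 8x⁵ + 24x³. Remainder: −18x⁴ + 18x³ − 38x² + 54x + 48.
Step 3: lead(−18x⁴ + 18x³ − 38x² + 54x + 48) ÷ lead(D) = −18x⁴ ÷ 2x² = −9x². Subtract (−9x²)·D = −18x⁴ − 54x². Remainder: 18x³ + 16x² + 54x + 48.
Step 4: lead(18x³ + 16x² + 54x + 48) ÷ lead(D) = 18x³ ÷ 2x² = 9x. Subtract (9x)·D = 18x³ + 54x. Remainder: 16x² + 48.
Step 5: lead(16x² + 48) ÷ lead(D) = 16x² ÷ 2x² = 8. Subtract (8)·D = 16x² + 48. Remainder: 0.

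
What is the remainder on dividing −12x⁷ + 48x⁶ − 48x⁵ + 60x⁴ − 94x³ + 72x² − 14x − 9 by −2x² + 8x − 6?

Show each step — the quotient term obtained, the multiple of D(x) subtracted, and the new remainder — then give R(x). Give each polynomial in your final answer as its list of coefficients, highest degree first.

R = [3]

Step 1: lead(−12x⁷ + 48x⁶ − 48x⁵ + 60x⁴ − 94x³ + 72x² − 14x − 9) ÷ lead(D) = −12x⁷ ÷ −2x² = 6x⁵. Subtract (6x⁵)·D = −12x⁷ + 48x⁶ − 36x⁵. Remainder: −12x⁵ + 60x⁴ − 94x³ + 72x² − 14x − 9.
Step 2: lead(−12x⁵ + 60x⁴ − 94x³ + 72x² − 14x − 9) ÷ lead(D) = −12x⁵ ÷ −2x² = 6x³. Subtract (6x³)·D = −12x⁵ + 48x⁴ − 36x³. Remainder: 12x⁴ − 58x³ + 72x² − 14x − 9.
Step 3: lead(12x⁴ − 58x³ + 72x² − 14x − 9) ÷ lead(D) = 12x⁴ ÷ −2x² = −6x². Subtract (−6x²)·D = 12x⁴ − 48x³ + 36x². Remainder: −10x³ + 36x² − 14x − 9.
Step 4: lead(−10x³ + 36x² − 14x − 9) ÷ lead(D) = −10x³ ÷ −2x² = 5x. Subtract (5x)·D = −10x³ + 40x² − 30x. Remainder: −4x² + 16x − 9.
Step 5: lead(−4x² + 16x − 9) ÷ lead(D) = −4x² ÷ −2x² = 2. Subtract (2)·D = −4x² + 16x − 12. Remainder: 3.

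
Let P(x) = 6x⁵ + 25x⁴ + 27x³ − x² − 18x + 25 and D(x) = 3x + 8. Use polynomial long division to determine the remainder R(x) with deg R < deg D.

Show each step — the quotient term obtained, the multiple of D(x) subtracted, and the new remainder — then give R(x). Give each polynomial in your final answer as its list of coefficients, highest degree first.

Step 1: lead(6x⁵ + 25x⁴ + 27x³ − x² − 18x + 25) ÷ lead(D) = 6x⁵ ÷ 3x = 2x⁴. Subtract (2x⁴)·D = 6x⁵ + 16x⁴. Remainder: 9x⁴ + 27x³ − x² − 18x + 25.
Step 2: lead(9x⁴ + 27x³ − x² − 18x + 25) ÷ lead(D) = 9x⁴ ÷ 3x = 3x³. Subtract (3x³)·D = 9x⁴ + 24x³. Remainder: 3x³ − x² − 18x + 25.
Step 3: lead(3x³ − x² − 18x + 25) ÷ lead(D) = 3x³ ÷ 3x = x². Subtract (x²)·D = 3x³ + 8x². Remainder: −9x² − 18x + 25.
Step 4: lead(−9x² − 18x + 25) ÷ lead(D) = −9x² ÷ 3x = −3x. Subtract (−3x)·D = −9x² − 24x. Remainder: 6x + 25.
Step 5: lead(6x + 25) ÷ lead(D) = 6x ÷ 3x = 2. Subtract (2)·D = 6x + 16. Remainder: 9.

R = [9]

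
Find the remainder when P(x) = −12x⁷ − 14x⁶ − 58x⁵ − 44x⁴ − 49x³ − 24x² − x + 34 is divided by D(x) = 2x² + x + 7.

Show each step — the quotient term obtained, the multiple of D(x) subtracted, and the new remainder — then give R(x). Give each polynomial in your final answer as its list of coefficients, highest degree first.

Step 1: lead(−12x⁷ − 14x⁶ − 58x⁵ − 44x⁴ − 49x³ − 24x² − x + 34) ÷ lead(D) = −12x⁷ ÷ 2x² = −6x⁵. Subtract (−6x⁵)·D = −12x⁷ − 6x⁶ − 42x⁵. Remainder: −8x⁶ − 16x⁵ − 44x⁴ − 49x³ − 24x² − x + 34.
Step 2: lead(−8x⁶ − 16x⁵ − 44x⁴ − 49x³ − 24x² − x + 34) ÷ lead(D) = −8x⁶ ÷ 2x² = −4x⁴. Subtract (−4x⁴)·D = −8x⁶ − 4x⁵ − 28x⁴. Remainder: −12x⁵ − 16x⁴ − 49x³ − 24x² − x + 34.
Step 3: lead(−12x⁵ − 16x⁴ − 49x³ − 24x² − x + 34) ÷ lead(D) = −12x⁵ ÷ 2x² = −6x³. Subtract (−6x³)·D = −12x⁵ − 6x⁴ − 42x³. Remainder: −10x⁴ − 7x³ − 24x² − x + 34.
Step 4: lead(−10x⁴ − 7x³ − 24x² − x + 34) ÷ lead(D) = −10x⁴ ÷ 2x² = −5x². Subtract (−5x²)·D = −10x⁴ − 5x³ − 35x². Remainder: −2x³ + 11x² − x + 34.
Step 5: lead(−2x³ + 11x² − x + 34) ÷ lead(D) = −2x³ ÷ 2x² = −x. Subtract (−x)·D = −2x³ − x² − 7x. Remainder: 12x² + 6x + 34.
Step 6: lead(12x² + 6x + 34) ÷ lead(D) = 12x² ÷ 2x² = 6. Subtract (6)·D = 12x² + 6x + 42. Remainder: −8.

R = [-8]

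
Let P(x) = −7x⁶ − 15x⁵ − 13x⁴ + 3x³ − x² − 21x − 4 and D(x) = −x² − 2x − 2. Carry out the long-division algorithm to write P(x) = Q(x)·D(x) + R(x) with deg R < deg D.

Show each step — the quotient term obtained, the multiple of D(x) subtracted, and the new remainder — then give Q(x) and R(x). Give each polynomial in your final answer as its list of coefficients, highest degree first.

Q = [7, 1, -3, 1, 5]; R = [-9, 6]

Step 1: lead(−7x⁶ − 15x⁵ − 13x⁴ + 3x³ − x² − 21x − 4) ÷ lead(D) = −7x⁶ ÷ −x² = 7x⁴. Subtract (7x⁴)·D = −7x⁶ − 14x⁵ − 14x⁴. Remainder: −x⁵ + x⁴ + 3x³ − x² − 21x − 4.
Step 2: lead(−x⁵ + x⁴ + 3x³ − x² − 21x − 4) ÷ lead(D) = −x⁵ ÷ −x² = x³. Subtract (x³)·D = −x⁵ − 2x⁴ − 2x³. Remainder: 3x⁴ + 5x³ − x² − 21x − 4.
Step 3: lead(3x⁴ + 5x³ − x² − 21x − 4) ÷ lead(D) = 3x⁴ ÷ −x² = −3x². Subtract (−3x²)·D = 3x⁴ + 6x³ + 6x². Remainder: −x³ − 7x² − 21x − 4.
Step 4: lead(−x³ − 7x² − 21x − 4) ÷ lead(D) = −x³ ÷ −x² = x. Subtract (x)·D = −x³ − 2x² − 2x. Remainder: −5x² − 19x − 4.
Step 5: lead(−5x² − 19x − 4) ÷ lead(D) = −5x² ÷ −x² = 5. Subtract (5)·D = −5x² − 10x − 10. Remainder: −9x + 6.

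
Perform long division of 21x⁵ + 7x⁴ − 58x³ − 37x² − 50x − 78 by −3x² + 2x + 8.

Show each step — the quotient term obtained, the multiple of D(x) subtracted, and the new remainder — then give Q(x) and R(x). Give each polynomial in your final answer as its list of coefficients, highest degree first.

Q = [-7, -7, -4, -9]; R = [-6]

Step 1: lead(21x⁵ + 7x⁴ − 58x³ − 37x² − 50x − 78) ÷ lead(D) = 21x⁵ ÷ −3x² = −7x³. Subtract (−7x³)·D = 21x⁵ − 14x⁴ − 56x³. Remainder: 21x⁴ − 2x³ − 37x² − 50x − 78.
Step 2: lead(21x⁴ − 2x³ − 37x² − 50x − 78) ÷ lead(D) = 21x⁴ ÷ −3x² = −7x². Subtract (−7x²)·D = 21x⁴ − 14x³ − 56x². Remainder: 12x³ + 19x² − 50x − 78.
Step 3: lead(12x³ + 19x² − 50x − 78) ÷ lead(D) = 12x³ ÷ −3x² = −4x. Subtract (−4x)·D = 12x³ − 8x² − 32x. Remainder: 27x² − 18x − 78.
Step 4: lead(27x² − 18x − 78) ÷ lead(D) = 27x² ÷ −3x² = −9. Subtract (−9)·D = 27x² − 18x − 72. Remainder: −6.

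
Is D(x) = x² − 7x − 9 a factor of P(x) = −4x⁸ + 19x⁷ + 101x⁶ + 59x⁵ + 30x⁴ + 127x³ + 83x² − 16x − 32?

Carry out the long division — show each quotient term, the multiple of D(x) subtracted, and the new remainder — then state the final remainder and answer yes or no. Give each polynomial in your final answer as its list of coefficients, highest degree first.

R = [3, 4], so D(x) is not a factor of P(x). no

Step 1: lead(−4x⁸ + 19x⁷ + 101x⁶ + 59x⁵ + 30x⁴ + 127x³ + 83x² − 16x − 32) ÷ lead(D) = −4x⁸ ÷ x² = −4x⁶. Subtract (−4x⁶)·D = −4x⁸ + 28x⁷ + 36x⁶. Remainder: −9x⁷ + 65x⁶ + 59x⁵ + 30x⁴ + 127x³ + 83x² − 16x − 32.
Step 2: lead(−9x⁷ + 65x⁶ + 59x⁵ + 30x⁴ + 127x³ + 83x² − 16x − 32) ÷ lead(D) = −9x⁷ ÷ x² = −9x⁵. Subtract (−9x⁵)·D = −9x⁷ + 63x⁶ + 81x⁵. Remainder: 2x⁶ − 22x⁵ + 30x⁴ + 127x³ + 83x² − 16x − 32.
Step 3: lead(2x⁶ − 22x⁵ + 30x⁴ + 127x³ + 83x² − 16x − 32) ÷ lead(D) = 2x⁶ ÷ x² = 2x⁴. Subtract (2x⁴)·D = 2x⁶ − 14x⁵ − 18x⁴. Remainder: −8x⁵ + 48x⁴ + 127x³ + 83x² − 16x − 32.
Step 4: lead(−8x⁵ + 48x⁴ + 127x³ + 83x² − 16x − 32) ÷ lead(D) = −8x⁵ ÷ x² = −8x³. Subtract (−8x³)·D = −8x⁵ + 56x⁴ + 72x³. Remainder: −8x⁴ + 55x³ + 83x² − 16x − 32.
Step 5: lead(−8x⁴ + 55x³ + 83x² − 16x − 32) ÷ lead(D) = −8x⁴ ÷ x² = −8x². Subtract (−8x²)·D = −8x⁴ + 56x³ + 72x². Remainder: −x³ + 11x² − 16x − 32.
Step 6: lead(−x³ + 11x² − 16x − 32) ÷ lead(D) = −x³ ÷ x² = −x. Subtract (−x)·D = −x³ + 7x² + 9x. Remainder: 4x² − 25x − 32.
Step 7: lead(4x² − 25x − 32) ÷ lead(D) = 4x² ÷ x² = 4. Subtract (4)·D = 4x² − 28x − 36. Remainder: 3x + 4.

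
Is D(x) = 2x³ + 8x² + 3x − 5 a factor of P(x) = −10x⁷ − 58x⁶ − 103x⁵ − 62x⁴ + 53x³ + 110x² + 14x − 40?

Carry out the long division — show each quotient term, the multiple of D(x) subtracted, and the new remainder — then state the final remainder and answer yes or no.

R(x) = 0, so D(x) is a factor of P(x). yes

Step 1: lead(−10x⁷ − 58x⁶ − 103x⁵ − 62x⁴ + 53x³ + 110x² + 14x − 40) ÷ lead(D) = −10x⁷ ÷ 2x³ = −5x⁴. Subtract (−5x⁴)·D = −10x⁷ − 40x⁶ − 15x⁵ + 25x⁴. Remainder: −18x⁶ − 88x⁵ − 87x⁴ + 53x³ + 110x² + 14x − 40.
Step 2: lead(−18x⁶ − 88x⁵ − 87x⁴ + 53x³ + 110x² + 14x − 40) ÷ lead(D) = −18x⁶ ÷ 2x³ = −9x³. Subtract (−9x³)·D = −18x⁶ − 72x⁵ − 27x⁴ + 45x³. Remainder: −16x⁵ − 60x⁴ + 8x³ + 110x² + 14x − 40.
Step 3: lead(−16x⁵ − 60x⁴ + 8x³ + 110x² + 14x − 40) ÷ lead(D) = −16x⁵ ÷ 2x³ = −8x². Subtract (−8x²)·D = −16x⁵ − 64x⁴ − 24x³ + 40x². Remainder: 4x⁴ + 32x³ + 70x² + 14x − 40.
Step 4: lead(4x⁴ + 32x³ + 70x² + 14x − 40) ÷ lead(D) = 4x⁴ ÷ 2x³ = 2x. Subtract (2x)·D = 4x⁴ + 16x³ + 6x² − 10x. Remainder: 16x³ + 64x² + 24x − 40.
Step 5: lead(16x³ + 64x² + 24x − 40) ÷ lead(D) = 16x³ ÷ 2x³ = 8. Subtract (8)·D = 16x³ + 64x² + 24x − 40. Remainder: 0.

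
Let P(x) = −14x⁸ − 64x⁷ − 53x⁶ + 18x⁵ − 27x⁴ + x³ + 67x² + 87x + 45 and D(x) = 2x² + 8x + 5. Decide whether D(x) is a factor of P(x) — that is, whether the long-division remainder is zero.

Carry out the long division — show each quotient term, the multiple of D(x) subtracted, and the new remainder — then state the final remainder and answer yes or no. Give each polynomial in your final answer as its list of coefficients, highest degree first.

Step 1: lead(−14x⁸ − 64x⁷ − 53x⁶ + 18x⁵ − 27x⁴ + x³ + 67x² + 87x + 45) ÷ lead(D) = −14x⁸ ÷ 2x² = −7x⁶. Subtract (−7x⁶)·D = −14x⁸ − 56x⁷ − 35x⁶. Remainder: −8x⁷ − 18x⁶ + 18x⁵ − 27x⁴ + x³ + 67x² + 87x + 45.
Step 2: lead(−8x⁷ − 18x⁶ + 18x⁵ − 27x⁴ + x³ + 67x² + 87x + 45) ÷ lead(D) = −8x⁷ ÷ 2x² = −4x⁵. Subtract (−4x⁵)·D = −8x⁷ − 32x⁶ − 20x⁵. Remainder: 14x⁶ + 38x⁵ − 27x⁴ + x³ + 67x² + 87x + 45.
Step 3: lead(14x⁶ + 38x⁵ − 27x⁴ + x³ + 67x² + 87x + 45) ÷ lead(D) = 14x⁶ ÷ 2x² = 7x⁴. Subtract (7x⁴)·D = 14x⁶ + 56x⁵ + 35x⁴. Remainder: −18x⁵ − 62x⁴ + x³ + 67x² + 87x + 45.
Step 4: lead(−18x⁵ − 62x⁴ + x³ + 67x² + 87x + 45) ÷ lead(D) = −18x⁵ ÷ 2x² = −9x³. Subtract (−9x³)·D = −18x⁵ − 72x⁴ − 45x³. Remainder: 10x⁴ + 46x³ + 67x² + 87x + 45.
Step 5: lead(10x⁴ + 46x³ + 67x² + 87x + 45) ÷ lead(D) = 10x⁴ ÷ 2x² = 5x². Subtract (5x²)·D = 10x⁴ + 40x³ + 25x². Remainder: 6x³ + 42x² + 87x + 45.
Step 6: lead(6x³ + 42x² + 87x + 45) ÷ lead(D) = 6x³ ÷ 2x² = 3x. Subtract (3x)·D = 6x³ + 24x² + 15x. Remainder: 18x² + 72x + 45.
Step 7: lead(18x² + 72x + 45) ÷ lead(D) = 18x² ÷ 2x² = 9. Subtract (9)·D = 18x² + 72x + 45. Remainder: 0.

R = [0], so D(x) is a factor of P(x). yes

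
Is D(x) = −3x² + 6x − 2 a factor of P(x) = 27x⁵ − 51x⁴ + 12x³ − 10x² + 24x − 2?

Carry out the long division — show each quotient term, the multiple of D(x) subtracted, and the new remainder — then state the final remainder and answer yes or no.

R(x) = 6, so D(x) is not a factor of P(x). no

Step 1: lead(27x⁵ − 51x⁴ + 12x³ − 10x² + 24x − 2) ÷ lead(D) = 27x⁵ ÷ −3x² = −9x³. Subtract (−9x³)·D = 27x⁵ − 54x⁴ + 18x³. Remainder: 3x⁴ − 6x³ − 10x² + 24x − 2.
Step 2: lead(3x⁴ − 6x³ − 10x² + 24x − 2) ÷ lead(D) = 3x⁴ ÷ −3x² = −x². Subtract (−x²)·D = 3x⁴ − 6x³ + 2x². Remainder: −12x² + 24x − 2.
Step 3: lead(−12x² + 24x − 2) ÷ lead(D) = −12x² ÷ −3x² = 4. Subtract (4)·D = −12x² + 24x − 8. Remainder: 6.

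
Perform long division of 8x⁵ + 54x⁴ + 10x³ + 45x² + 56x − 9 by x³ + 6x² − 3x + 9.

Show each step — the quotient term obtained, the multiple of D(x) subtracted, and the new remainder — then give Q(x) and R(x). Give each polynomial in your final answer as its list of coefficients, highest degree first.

Q = [8, 6, -2]; R = [3, -4, 9]

Step 1: lead(8x⁵ + 54x⁴ + 10x³ + 45x² + 56x − 9) ÷ lead(D) = 8x⁵ ÷ x³ = 8x². Subtract (8x²)·D = 8x⁵ + 48x⁴ − 24x³ + 72x². Remainder: 6x⁴ + 34x³ − 27x² + 56x − 9.
Step 2: lead(6x⁴ + 34x³ − 27x² + 56x − 9) ÷ lead(D) = 6x⁴ ÷ x³ = 6x. Subtract (6x)·D = 6x⁴ + 36x³ − 18x² + 54x. Remainder: −2x³ − 9x² + 2x − 9.
Step 3: lead(−2x³ − 9x² + 2x − 9) ÷ lead(D) = −2x³ ÷ x³ = −2. Subtract (−2)·D = −2x³ − 12x² + 6x − 18. Remainder: 3x² − 4x + 9.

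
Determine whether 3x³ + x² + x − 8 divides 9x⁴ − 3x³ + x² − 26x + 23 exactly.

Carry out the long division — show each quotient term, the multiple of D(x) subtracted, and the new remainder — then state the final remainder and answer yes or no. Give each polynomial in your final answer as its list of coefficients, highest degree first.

R = [7], so D(x) is not a factor of P(x). no

Step 1: lead(9x⁴ − 3x³ + x² − 26x + 23) ÷ lead(D) = 9x⁴ ÷ 3x³ = 3x. Subtract (3x)·D = 9x⁴ + 3x³ + 3x² − 24x. Remainder: −6x³ − 2x² − 2x + 23.
Step 2: lead(−6x³ − 2x² − 2x + 23) ÷ lead(D) = −6x³ ÷ 3x³ = −2. Subtract (−2)·D = −6x³ − 2x² − 2x + 16. Remainder: 7.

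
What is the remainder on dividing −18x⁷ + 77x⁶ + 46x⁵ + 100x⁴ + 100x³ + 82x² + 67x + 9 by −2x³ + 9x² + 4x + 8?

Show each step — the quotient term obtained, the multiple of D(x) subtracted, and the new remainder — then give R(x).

R(x) = −5x − 7

Step 1: lead(−18x⁷ + 77x⁶ + 46x⁵ + 100x⁴ + 100x³ + 82x² + 67x + 9) ÷ lead(D) = −18x⁷ ÷ −2x³ = 9x⁴. Subtract (9x⁴)·D = −18x⁷ + 81x⁶ + 36x⁵ + 72x⁴. Remainder: −4x⁶ + 10x⁵ + 28x⁴ + 100x³ + 82x² + 67x + 9.
Step 2: lead(−4x⁶ + 10x⁵ + 28x⁴ + 100x³ + 82x² + 67x + 9) ÷ lead(D) = −4x⁶ ÷ −2x³ = 2x³. Subtract (2x³)·D = −4x⁶ + 18x⁵ + 8x⁴ + 16x³. Remainder: −8x⁵ + 20x⁴ + 84x³ + 82x² + 67x + 9.
Step 3: lead(−8x⁵ + 20x⁴ + 84x³ + 82x² + 67x + 9) ÷ lead(D) = −8x⁵ ÷ −2x³ = 4x². Subtract (4x²)·D = −8x⁵ + 36x⁴ + 16x³ + 32x². Remainder: −16x⁴ + 68x³ + 50x² + 67x + 9.
Step 4: lead(−16x⁴ + 68x³ + 50x² + 67x + 9) ÷ lead(D) = −16x⁴ ÷ −2x³ = 8x. Subtract (8x)·D = −16x⁴ + 72x³ + 32x² + 64x. Remainder: −4x³ + 18x² + 3x + 9.
Step 5: lead(−4x³ + 18x² + 3x + 9) ÷ lead(D) = −4x³ ÷ −2x³ = 2. Subtract (2)·D = −4x³ + 18x² + 8x + 16. Remainder: −5x − 7.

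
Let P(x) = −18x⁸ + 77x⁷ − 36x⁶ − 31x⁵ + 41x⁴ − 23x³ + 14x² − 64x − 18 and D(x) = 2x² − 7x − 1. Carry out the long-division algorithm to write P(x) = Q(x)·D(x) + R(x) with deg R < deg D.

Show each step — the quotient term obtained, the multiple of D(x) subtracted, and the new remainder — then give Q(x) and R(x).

Step 1: lead(−18x⁸ + 77x⁷ − 36x⁶ − 31x⁵ + 41x⁴ − 23x³ + 14x² − 64x − 18) ÷ lead(D) = −18x⁸ ÷ 2x² = −9x⁶. Subtract (−9x⁶)·D = −18x⁸ + 63x⁷ + 9x⁶. Remainder: 14x⁷ − 45x⁶ − 31x⁵ + 41x⁴ − 23x³ + 14x² − 64x − 18.
Step 2: lead(14x⁷ − 45x⁶ − 31x⁵ + 41x⁴ − 23x³ + 14x² − 64x − 18) ÷ lead(D) = 14x⁷ ÷ 2x² = 7x⁵. Subtract (7x⁵)·D = 14x⁷ − 49x⁶ − 7x⁵. Remainder: 4x⁶ − 24x⁵ + 41x⁴ − 23x³ + 14x² − 64x − 18.
Step 3: lead(4x⁶ − 24x⁵ + 41x⁴ − 23x³ + 14x² − 64x − 18) ÷ lead(D) = 4x⁶ ÷ 2x² = 2x⁴. Subtract (2x⁴)·D = 4x⁶ − 14x⁵ − 2x⁴. Remainder: −10x⁵ + 43x⁴ − 23x³ + 14x² − 64x − 18.
Step 4: lead(−10x⁵ + 43x⁴ − 23x³ + 14x² − 64x − 18) ÷ lead(D) = −10x⁵ ÷ 2x² = −5x³. Subtract (−5x³)·D = −10x⁵ + 35x⁴ + 5x³. Remainder: 8x⁴ − 28x³ + 14x² − 64x − 18.
Step 5: lead(8x⁴ − 28x³ + 14x² − 64x − 18) ÷ lead(D) = 8x⁴ ÷ 2x² = 4x². Subtract (4x²)·D = 8x⁴ − 28x³ − 4x². Remainder: 18x² − 64x − 18.
Step 6: lead(18x² − 64x − 18) ÷ lead(D) = 18x² ÷ 2x² = 9. Subtract (9)·D = 18x² − 63x − 9. Remainder: −x − 9.

Q(x) = −9x⁶ + 7x⁵ + 2x⁴ − 5x³ + 4x² + 9; R(x) = −x − 9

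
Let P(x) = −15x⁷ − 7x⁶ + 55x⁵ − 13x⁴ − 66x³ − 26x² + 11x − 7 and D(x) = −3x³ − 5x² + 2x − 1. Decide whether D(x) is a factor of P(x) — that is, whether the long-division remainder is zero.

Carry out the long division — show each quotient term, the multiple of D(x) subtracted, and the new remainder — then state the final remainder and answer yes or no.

Step 1: lead(−15x⁷ − 7x⁶ + 55x⁵ − 13x⁴ − 66x³ − 26x² + 11x − 7) ÷ lead(D) = −15x⁷ ÷ −3x³ = 5x⁴. Subtract (5x⁴)·D = −15x⁷ − 25x⁶ + 10x⁵ − 5x⁴. Remainder: 18x⁶ + 45x⁵ − 8x⁴ − 66x³ − 26x² + 11x − 7.
Step 2: lead(18x⁶ + 45x⁵ − 8x⁴ − 66x³ − 26x² + 11x − 7) ÷ lead(D) = 18x⁶ ÷ −3x³ = −6x³. Subtract (−6x³)·D = 18x⁶ + 30x⁵ − 12x⁴ + 6x³. Remainder: 15x⁵ + 4x⁴ − 72x³ − 26x² + 11x − 7.
Step 3: lead(15x⁵ + 4x⁴ − 72x³ − 26x² + 11x − 7) ÷ lead(D) = 15x⁵ ÷ −3x³ = −5x². Subtract (−5x²)·D = 15x⁵ + 25x⁴ − 10x³ + 5x². Remainder: −21x⁴ − 62x³ − 31x² + 11x − 7.
Step 4: lead(−21x⁴ − 62x³ − 31x² + 11x − 7) ÷ lead(D) = −21x⁴ ÷ −3x³ = 7x. Subtract (7x)·D = −21x⁴ − 35x³ + 14x² − 7x. Remainder: −27x³ − 45x² + 18x − 7.
Step 5: lead(−27x³ − 45x² + 18x − 7) ÷ lead(D) = −27x³ ÷ −3x³ = 9. Subtract (9)·D = −27x³ − 45x² + 18x − 9. Remainder: 2.

R(x) = 2, so D(x) is not a factor of P(x). no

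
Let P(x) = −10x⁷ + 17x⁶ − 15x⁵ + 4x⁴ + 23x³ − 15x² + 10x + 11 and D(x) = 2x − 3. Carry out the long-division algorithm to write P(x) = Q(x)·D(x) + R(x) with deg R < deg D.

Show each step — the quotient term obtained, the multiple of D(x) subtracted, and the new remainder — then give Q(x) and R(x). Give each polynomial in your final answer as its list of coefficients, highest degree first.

Q = [-5, 1, -6, -7, 1, -6, -4]; R = [-1]

Step 1: lead(−10x⁷ + 17x⁶ − 15x⁵ + 4x⁴ + 23x³ − 15x² + 10x + 11) ÷ lead(D) = −10x⁷ ÷ 2x = −5x⁶. Subtract (−5x⁶)·D = −10x⁷ + 15x⁶. Remainder: 2x⁶ − 15x⁵ + 4x⁴ + 23x³ − 15x² + 10x + 11.
Step 2: lead(2x⁶ − 15x⁵ + 4x⁴ + 23x³ − 15x² + 10x + 11) ÷ lead(D) = 2x⁶ ÷ 2x = x⁵. Subtract (x⁵)·D = 2x⁶ − 3x⁵. Remainder: −12x⁵ + 4x⁴ + 23x³ − 15x² + 10x + 11.
Step 3: lead(−12x⁵ + 4x⁴ + 23x³ − 15x² + 10x + 11) ÷ lead(D) = −12x⁵ ÷ 2x = −6x⁴. Subtract (−6x⁴)·D = −12x⁵ + 18x⁴. Remainder: −14x⁴ + 23x³ − 15x² + 10x + 11.
Step 4: lead(−14x⁴ + 23x³ − 15x² + 10x + 11) ÷ lead(D) = −14x⁴ ÷ 2x = −7x³. Subtract (−7x³)·D = −14x⁴ + 21x³. Remainder: 2x³ − 15x² + 10x + 11.
Step 5: lead(2x³ − 15x² + 10x + 11) ÷ lead(D) = 2x³ ÷ 2x = x². Subtract (x²)·D = 2x³ − 3x². Remainder: −12x² + 10x + 11.
Step 6: lead(−12x² + 10x + 11) ÷ lead(D) = −12x² ÷ 2x = −6x. Subtract (−6x)·D = −12x² + 18x. Remainder: −8x + 11.
Step 7: lead(−8x + 11) ÷ lead(D) = −8x ÷ 2x = −4. Subtract (−4)·D = −8x + 12. Remainder: −1.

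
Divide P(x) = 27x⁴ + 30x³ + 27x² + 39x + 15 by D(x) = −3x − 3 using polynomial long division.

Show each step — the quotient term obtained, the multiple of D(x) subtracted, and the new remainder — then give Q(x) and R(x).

Q(x) = −9x³ − x² − 8x − 5; R(x) = 0

Step 1: lead(27x⁴ + 30x³ + 27x² + 39x + 15) ÷ lead(D) = 27x⁴ ÷ −3x = −9x³. Subtract (−9x³)·D = 27x⁴ + 27x³. Remainder: 3x³ + 27x² + 39x + 15.
Step 2: lead(3x³ + 27x² + 39x + 15) ÷ lead(D) = 3x³ ÷ −3x = −x². Subtract (−x²)·D = 3x³ + 3x². Remainder: 24x² + 39x + 15.
Step 3: lead(24x² + 39x + 15) ÷ lead(D) = 24x² ÷ −3x = −8x. Subtract (−8x)·D = 24x² + 24x. Remainder: 15x + 15.
Step 4: lead(15x + 15) ÷ lead(D) = 15x ÷ −3x = −5. Subtract (−5)·D = 15x + 15. Remainder: 0.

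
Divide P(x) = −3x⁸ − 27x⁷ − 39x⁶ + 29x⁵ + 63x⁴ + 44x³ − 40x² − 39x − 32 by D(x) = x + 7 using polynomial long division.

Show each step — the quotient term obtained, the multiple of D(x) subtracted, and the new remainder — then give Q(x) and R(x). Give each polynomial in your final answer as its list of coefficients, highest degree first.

Q = [-3, -6, 3, 8, 7, -5, -5, -4]; R = [-4]

Step 1: lead(−3x⁸ − 27x⁷ − 39x⁶ + 29x⁵ + 63x⁴ + 44x³ − 40x² − 39x − 32) ÷ lead(D) = −3x⁸ ÷ x = −3x⁷. Subtract (−3x⁷)·D = −3x⁸ − 21x⁷. Remainder: −6x⁷ − 39x⁶ + 29x⁵ + 63x⁴ + 44x³ − 40x² − 39x − 32.
Step 2: lead(−6x⁷ − 39x⁶ + 29x⁵ + 63x⁴ + 44x³ − 40x² − 39x − 32) ÷ lead(D) = −6x⁷ ÷ x = −6x⁶. Subtract (−6x⁶)·D = −6x⁷ − 42x⁶. Remainder: 3x⁶ + 29x⁵ + 63x⁴ + 44x³ − 40x² − 39x − 32.
Step 3: lead(3x⁶ + 29x⁵ + 63x⁴ + 44x³ − 40x² − 39x − 32) ÷ lead(D) = 3x⁶ ÷ x = 3x⁵. Subtract (3x⁵)·D = 3x⁶ + 21x⁵. Remainder: 8x⁵ + 63x⁴ + 44x³ − 40x² − 39x − 32.
Step 4: lead(8x⁵ + 63x⁴ + 44x³ − 40x² − 39x − 32) ÷ lead(D) = 8x⁵ ÷ x = 8x⁴. Subtract (8x⁴)·D = 8x⁵ + 56x⁴. Remainder: 7x⁴ + 44x³ − 40x² − 39x − 32.
Step 5: lead(7x⁴ + 44x³ − 40x² − 39x − 32) ÷ lead(D) = 7x⁴ ÷ x = 7x³. Subtract (7x³)·D = 7x⁴ + 49x³. Remainder: −5x³ − 40x² − 39x − 32.
Step 6: lead(−5x³ − 40x² − 39x − 32) ÷ lead(D) = −5x³ ÷ x = −5x². Subtract (−5x²)·D = −5x³ − 35x². Remainder: −5x² − 39x − 32.
Step 7: lead(−5x² − 39x − 32) ÷ lead(D) = −5x² ÷ x = −5x. Subtract (−5x)·D = −5x² − 35x. Remainder: −4x − 32.
Step 8: lead(−4x − 32) ÷ lead(D) = −4x ÷ x = −4. Subtract (−4)·D = −4x − 28. Remainder: −4.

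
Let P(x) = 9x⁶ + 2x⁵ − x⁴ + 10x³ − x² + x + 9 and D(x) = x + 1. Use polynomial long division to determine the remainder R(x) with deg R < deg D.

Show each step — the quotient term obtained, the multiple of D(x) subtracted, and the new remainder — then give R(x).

R(x) = 3

Step 1: lead(9x⁶ + 2x⁵ − x⁴ + 10x³ − x² + x + 9) ÷ lead(D) = 9x⁶ ÷ x = 9x⁵. Subtract (9x⁵)·D = 9x⁶ + 9x⁵. Remainder: −7x⁵ − x⁴ + 10x³ − x² + x + 9.
Step 2: lead(−7x⁵ − x⁴ + 10x³ − x² + x + 9) ÷ lead(D) = −7x⁵ ÷ x = −7x⁴. Subtract (−7x⁴)·D = −7x⁵ − 7x⁴. Remainder: 6x⁴ + 10x³ − x² + x + 9.
Step 3: lead(6x⁴ + 10x³ − x² + x + 9) ÷ lead(D) = 6x⁴ ÷ x = 6x³. Subtract (6x³)·D = 6x⁴ + 6x³. Remainder: 4x³ − x² + x + 9.
Step 4: lead(4x³ − x² + x + 9) ÷ lead(D) = 4x³ ÷ x = 4x². Subtract (4x²)·D = 4x³ + 4x². Remainder: −5x² + x + 9.
Step 5: lead(−5x² + x + 9) ÷ lead(D) = −5x² ÷ x = −5x. Subtract (−5x)·D = −5x² − 5x. Remainder: 6x + 9.
Step 6: lead(6x + 9) ÷ lead(D) = 6x ÷ x = 6. Subtract (6)·D = 6x + 6. Remainder: 3.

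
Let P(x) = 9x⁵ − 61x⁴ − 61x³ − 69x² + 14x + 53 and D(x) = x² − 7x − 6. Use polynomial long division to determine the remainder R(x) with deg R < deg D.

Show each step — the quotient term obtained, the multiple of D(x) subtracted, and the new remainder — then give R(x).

Step 1: lead(9x⁵ − 61x⁴ − 61x³ − 69x² + 14x + 53) ÷ lead(D) = 9x⁵ ÷ x² = 9x³. Subtract (9x³)·D = 9x⁵ − 63x⁴ − 54x³. Remainder: 2x⁴ − 7x³ − 69x² + 14x + 53.
Step 2: lead(2x⁴ − 7x³ − 69x² + 14x + 53) ÷ lead(D) = 2x⁴ ÷ x² = 2x². Subtract (2x²)·D = 2x⁴ − 14x³ − 12x². Remainder: 7x³ − 57x² + 14x + 53.
Step 3: lead(7x³ − 57x² + 14x + 53) ÷ lead(D) = 7x³ ÷ x² = 7x. Subtract (7x)·D = 7x³ − 49x² − 42x. Remainder: −8x² + 56x + 53.
Step 4: lead(−8x² + 56x + 53) ÷ lead(D) = −8x² ÷ x² = −8. Subtract (−8)·D = −8x² + 56x + 48. Remainder: 5.

R(x) = 5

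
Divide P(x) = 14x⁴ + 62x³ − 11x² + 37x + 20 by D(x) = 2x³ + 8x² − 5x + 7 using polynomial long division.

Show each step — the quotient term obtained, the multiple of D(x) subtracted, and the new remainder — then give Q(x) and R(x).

Q(x) = 7x + 3; R(x) = 3x − 1

Step 1: lead(14x⁴ + 62x³ − 11x² + 37x + 20) ÷ lead(D) = 14x⁴ ÷ 2x³ = 7x. Subtract (7x)·D = 14x⁴ + 56x³ − 35x² + 49x. Remainder: 6x³ + 24x² − 12x + 20.
Step 2: lead(6x³ + 24x² − 12x + 20) ÷ lead(D) = 6x³ ÷ 2x³ = 3. Subtract (3)·D = 6x³ + 24x² − 15x + 21. Remainder: 3x − 1.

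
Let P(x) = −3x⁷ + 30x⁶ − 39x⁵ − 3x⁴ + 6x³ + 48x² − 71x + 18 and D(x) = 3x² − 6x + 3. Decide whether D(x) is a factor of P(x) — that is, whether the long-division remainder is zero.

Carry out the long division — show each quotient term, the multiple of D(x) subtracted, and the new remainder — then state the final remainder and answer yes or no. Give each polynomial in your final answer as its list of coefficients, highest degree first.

R = [-5, -9], so D(x) is not a factor of P(x). no

Step 1: lead(−3x⁷ + 30x⁶ − 39x⁵ − 3x⁴ + 6x³ + 48x² − 71x + 18) ÷ lead(D) = −3x⁷ ÷ 3x² = −x⁵. Subtract (−x⁵)·D = −3x⁷ + 6x⁶ − 3x⁵. Remainder: 24x⁶ − 36x⁵ − 3x⁴ + 6x³ + 48x² − 71x + 18.
Step 2: lead(24x⁶ − 36x⁵ − 3x⁴ + 6x³ + 48x² − 71x + 18) ÷ lead(D) = 24x⁶ ÷ 3x² = 8x⁴. Subtract (8x⁴)·D = 24x⁶ − 48x⁵ + 24x⁴. Remainder: 12x⁵ − 27x⁴ + 6x³ + 48x² − 71x + 18.
Step 3: lead(12x⁵ − 27x⁴ + 6x³ + 48x² − 71x + 18) ÷ lead(D) = 12x⁵ ÷ 3x² = 4x³. Subtract (4x³)·D = 12x⁵ − 24x⁴ + 12x³. Remainder: −3x⁴ − 6x³ + 48x² − 71x + 18.
Step 4: lead(−3x⁴ − 6x³ + 48x² − 71x + 18) ÷ lead(D) = −3x⁴ ÷ 3x² = −x². Subtract (−x²)·D = −3x⁴ + 6x³ − 3x². Remainder: −12x³ + 51x² − 71x + 18.
Step 5: lead(−12x³ + 51x² − 71x + 18) ÷ lead(D) = −12x³ ÷ 3x² = −4x. Subtract (−4x)·D = −12x³ + 24x² − 12x. Remainder: 27x² − 59x + 18.
Step 6: lead(27x² − 59x + 18) ÷ lead(D) = 27x² ÷ 3x² = 9. Subtract (9)·D = 27x² − 54x + 27. Remainder: −5x − 9.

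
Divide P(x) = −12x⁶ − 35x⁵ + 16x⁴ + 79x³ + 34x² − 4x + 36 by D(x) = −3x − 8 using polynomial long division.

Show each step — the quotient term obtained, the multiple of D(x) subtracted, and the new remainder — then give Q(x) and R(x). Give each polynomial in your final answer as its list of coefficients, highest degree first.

Q = [4, 1, -8, -5, 2, -4]; R = [4]

Step 1: lead(−12x⁶ − 35x⁵ + 16x⁴ + 79x³ + 34x² − 4x + 36) ÷ lead(D) = −12x⁶ ÷ −3x = 4x⁵. Subtract (4x⁵)·D = −12x⁶ − 32x⁵. Remainder: −3x⁵ + 16x⁴ + 79x³ + 34x² − 4x + 36.
Step 2: lead(−3x⁵ + 16x⁴ + 79x³ + 34x² − 4x + 36) ÷ lead(D) = −3x⁵ ÷ −3x = x⁴. Subtract (x⁴)·D = −3x⁵ − 8x⁴. Remainder: 24x⁴ + 79x³ + 34x² − 4x + 36.
Step 3: lead(24x⁴ + 79x³ + 34x² − 4x + 36) ÷ lead(D) = 24x⁴ ÷ −3x = −8x³. Subtract (−8x³)·D = 24x⁴ + 64x³. Remainder: 15x³ + 34x² − 4x + 36.
Step 4: lead(15x³ + 34x² − 4x + 36) ÷ lead(D) = 15x³ ÷ −3x = −5x². Subtract (−5x²)·D = 15x³ + 40x². Remainder: −6x² − 4x + 36.
Step 5: lead(−6x² − 4x + 36) ÷ lead(D) = −6x² ÷ −3x = 2x. Subtract (2x)·D = −6x² − 16x. Remainder: 12x + 36.
Step 6: lead(12x + 36) ÷ lead(D) = 12x ÷ −3x = −4. Subtract (−4)·D = 12x + 32. Remainder: 4.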